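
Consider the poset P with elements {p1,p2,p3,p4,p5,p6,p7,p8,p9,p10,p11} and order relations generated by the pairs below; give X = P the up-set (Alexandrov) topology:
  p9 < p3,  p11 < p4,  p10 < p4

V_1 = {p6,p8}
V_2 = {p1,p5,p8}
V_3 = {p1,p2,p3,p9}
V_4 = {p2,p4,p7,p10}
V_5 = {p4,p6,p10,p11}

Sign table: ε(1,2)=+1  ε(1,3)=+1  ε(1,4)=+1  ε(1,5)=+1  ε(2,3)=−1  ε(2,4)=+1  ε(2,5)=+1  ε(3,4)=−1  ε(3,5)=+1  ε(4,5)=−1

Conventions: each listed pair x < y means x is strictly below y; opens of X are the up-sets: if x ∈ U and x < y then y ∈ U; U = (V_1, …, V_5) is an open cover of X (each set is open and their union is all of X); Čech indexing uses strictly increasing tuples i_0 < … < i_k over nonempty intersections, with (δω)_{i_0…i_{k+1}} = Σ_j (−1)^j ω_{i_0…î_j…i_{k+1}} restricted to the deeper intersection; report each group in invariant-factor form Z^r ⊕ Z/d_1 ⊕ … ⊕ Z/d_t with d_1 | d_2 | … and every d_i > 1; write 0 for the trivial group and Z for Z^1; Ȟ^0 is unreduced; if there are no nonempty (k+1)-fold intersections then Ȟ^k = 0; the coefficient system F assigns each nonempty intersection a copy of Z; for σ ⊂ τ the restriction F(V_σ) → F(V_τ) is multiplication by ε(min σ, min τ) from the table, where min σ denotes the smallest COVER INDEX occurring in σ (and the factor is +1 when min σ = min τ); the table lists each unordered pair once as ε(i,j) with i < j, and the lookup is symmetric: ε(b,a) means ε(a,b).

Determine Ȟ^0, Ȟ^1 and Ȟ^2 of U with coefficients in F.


nerve of the cover:
  V12={p8} V15={p6} V23={p1} V34={p2} V45={p4,p10}
C dims 5,5; δ0: rk 5, SNF 1^4·2
Ȟ^0 = (5 − 5) − 0 = 0, so Ȟ^0 ≅ 0
Ȟ^1 = (5 − 0) − 5 = 0 plus torsion [2], so Ȟ^1 ≅ Z/2
Ȟ^2 = (0 − 0) − 0 = 0, so Ȟ^2 ≅ 0

Ȟ^0 = 0,  Ȟ^1 = Z/2,  Ȟ^2 = 0


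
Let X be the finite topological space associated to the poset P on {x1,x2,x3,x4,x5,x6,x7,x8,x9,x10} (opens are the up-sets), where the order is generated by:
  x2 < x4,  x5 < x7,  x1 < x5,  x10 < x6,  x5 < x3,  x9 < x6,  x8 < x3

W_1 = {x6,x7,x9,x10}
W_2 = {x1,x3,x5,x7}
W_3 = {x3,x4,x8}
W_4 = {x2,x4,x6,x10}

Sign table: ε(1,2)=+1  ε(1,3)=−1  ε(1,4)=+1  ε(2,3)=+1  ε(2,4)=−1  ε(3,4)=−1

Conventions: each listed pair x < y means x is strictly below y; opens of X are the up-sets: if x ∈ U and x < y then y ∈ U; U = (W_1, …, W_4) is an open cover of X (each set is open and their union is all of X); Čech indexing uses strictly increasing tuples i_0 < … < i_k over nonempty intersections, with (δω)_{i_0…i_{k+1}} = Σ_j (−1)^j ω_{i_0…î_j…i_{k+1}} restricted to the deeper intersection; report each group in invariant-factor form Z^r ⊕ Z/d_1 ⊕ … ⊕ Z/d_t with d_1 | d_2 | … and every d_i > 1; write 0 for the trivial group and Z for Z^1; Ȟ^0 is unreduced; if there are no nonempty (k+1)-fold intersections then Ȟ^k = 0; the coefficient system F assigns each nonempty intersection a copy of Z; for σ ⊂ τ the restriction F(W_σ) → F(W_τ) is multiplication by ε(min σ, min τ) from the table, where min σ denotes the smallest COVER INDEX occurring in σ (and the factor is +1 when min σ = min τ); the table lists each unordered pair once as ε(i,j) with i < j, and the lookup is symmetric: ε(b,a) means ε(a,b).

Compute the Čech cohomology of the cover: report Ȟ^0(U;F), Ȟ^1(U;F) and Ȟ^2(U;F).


Ȟ^0 = 0, Ȟ^1 = Z/2 and Ȟ^2 = 0

nonempty overlaps:
  W12={x7} W14={x6,x10} W23={x3} W34={x4}
C dims 4,4; δ0: rk 4, SNF 1^3·2
degree 0: 4−4−0 = 0 → Ȟ^0 ≅ 0
degree 1: 4−0−4 = 0 plus torsion [2] → Ȟ^1 ≅ Z/2
degree 2: 0−0−0 = 0 → Ȟ^2 ≅ 0


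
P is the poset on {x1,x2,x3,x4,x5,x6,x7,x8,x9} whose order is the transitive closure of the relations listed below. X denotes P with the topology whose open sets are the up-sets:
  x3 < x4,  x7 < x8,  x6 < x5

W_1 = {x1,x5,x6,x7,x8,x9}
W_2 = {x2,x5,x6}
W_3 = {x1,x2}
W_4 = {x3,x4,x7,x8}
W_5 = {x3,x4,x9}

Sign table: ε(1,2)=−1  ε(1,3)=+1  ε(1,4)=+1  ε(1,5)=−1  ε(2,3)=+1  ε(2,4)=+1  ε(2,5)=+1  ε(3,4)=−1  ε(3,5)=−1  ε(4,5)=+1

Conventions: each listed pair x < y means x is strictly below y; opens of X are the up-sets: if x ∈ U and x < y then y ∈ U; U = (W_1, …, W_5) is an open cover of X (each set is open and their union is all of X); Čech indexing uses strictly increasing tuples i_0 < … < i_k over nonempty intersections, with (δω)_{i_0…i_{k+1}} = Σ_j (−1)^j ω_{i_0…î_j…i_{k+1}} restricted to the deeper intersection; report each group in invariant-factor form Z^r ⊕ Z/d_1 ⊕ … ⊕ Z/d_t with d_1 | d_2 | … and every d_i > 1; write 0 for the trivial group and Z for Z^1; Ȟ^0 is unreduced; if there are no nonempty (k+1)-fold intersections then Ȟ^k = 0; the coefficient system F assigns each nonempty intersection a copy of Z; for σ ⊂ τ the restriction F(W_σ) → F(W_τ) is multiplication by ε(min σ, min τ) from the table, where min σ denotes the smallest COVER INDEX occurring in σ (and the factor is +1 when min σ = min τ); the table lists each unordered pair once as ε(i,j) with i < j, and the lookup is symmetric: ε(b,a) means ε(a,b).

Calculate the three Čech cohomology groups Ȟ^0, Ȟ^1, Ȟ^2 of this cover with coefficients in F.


nonempty intersections:
  W12={x5,x6} W13={x1} W14={x7,x8} W15={x9} W23={x2} W45={x3,x4}
C dims 5,6; δ0: rk 5, SNF 1^4·2
Ȟ^0: (5−5)−0=0 ⇒ 0
Ȟ^1: (6−0)−5=1 plus torsion [2] ⇒ Z ⊕ Z/2
Ȟ^2: (0−0)−0=0 ⇒ 0

Ȟ^0 ≅ 0,  Ȟ^1 ≅ Z ⊕ Z/2,  Ȟ^2 ≅ 0


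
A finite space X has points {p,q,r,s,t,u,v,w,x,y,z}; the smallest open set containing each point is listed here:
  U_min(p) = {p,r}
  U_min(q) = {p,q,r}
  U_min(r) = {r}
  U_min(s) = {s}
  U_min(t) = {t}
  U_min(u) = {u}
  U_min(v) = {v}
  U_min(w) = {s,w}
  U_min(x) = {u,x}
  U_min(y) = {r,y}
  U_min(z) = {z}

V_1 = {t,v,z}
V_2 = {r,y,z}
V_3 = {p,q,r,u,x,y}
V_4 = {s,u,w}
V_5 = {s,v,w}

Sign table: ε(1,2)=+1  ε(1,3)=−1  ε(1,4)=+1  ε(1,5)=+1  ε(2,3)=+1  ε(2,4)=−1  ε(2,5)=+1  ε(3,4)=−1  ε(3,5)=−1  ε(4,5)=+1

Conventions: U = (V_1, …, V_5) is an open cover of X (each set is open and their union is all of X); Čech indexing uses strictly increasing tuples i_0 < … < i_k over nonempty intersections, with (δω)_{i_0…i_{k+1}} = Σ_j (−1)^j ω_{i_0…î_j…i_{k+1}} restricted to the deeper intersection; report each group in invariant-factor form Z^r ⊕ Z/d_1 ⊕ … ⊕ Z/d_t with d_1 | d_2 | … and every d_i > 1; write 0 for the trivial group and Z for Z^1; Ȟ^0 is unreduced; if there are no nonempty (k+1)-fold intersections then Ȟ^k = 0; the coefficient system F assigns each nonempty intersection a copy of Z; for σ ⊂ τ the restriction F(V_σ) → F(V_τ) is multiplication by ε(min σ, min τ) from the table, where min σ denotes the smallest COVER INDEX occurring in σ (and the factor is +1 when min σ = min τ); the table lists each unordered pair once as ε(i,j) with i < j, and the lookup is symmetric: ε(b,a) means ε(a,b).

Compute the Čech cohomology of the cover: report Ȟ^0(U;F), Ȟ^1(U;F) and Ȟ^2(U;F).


Ȟ^0(U;F) ≅ 0, Ȟ^1(U;F) ≅ Z/2 and Ȟ^2(U;F) ≅ 0

intersection data:
  V12={z} V15={v} V23={r,y} V34={u} V45={s,w}
C dims 5,5; δ0: rk 5, SNF 1^4·2
Ȟ^0 = (5 − 5) − 0 = 0, so Ȟ^0 ≅ 0
Ȟ^1 = (5 − 0) − 5 = 0 plus torsion [2], so Ȟ^1 ≅ Z/2
Ȟ^2 = (0 − 0) − 0 = 0, so Ȟ^2 ≅ 0


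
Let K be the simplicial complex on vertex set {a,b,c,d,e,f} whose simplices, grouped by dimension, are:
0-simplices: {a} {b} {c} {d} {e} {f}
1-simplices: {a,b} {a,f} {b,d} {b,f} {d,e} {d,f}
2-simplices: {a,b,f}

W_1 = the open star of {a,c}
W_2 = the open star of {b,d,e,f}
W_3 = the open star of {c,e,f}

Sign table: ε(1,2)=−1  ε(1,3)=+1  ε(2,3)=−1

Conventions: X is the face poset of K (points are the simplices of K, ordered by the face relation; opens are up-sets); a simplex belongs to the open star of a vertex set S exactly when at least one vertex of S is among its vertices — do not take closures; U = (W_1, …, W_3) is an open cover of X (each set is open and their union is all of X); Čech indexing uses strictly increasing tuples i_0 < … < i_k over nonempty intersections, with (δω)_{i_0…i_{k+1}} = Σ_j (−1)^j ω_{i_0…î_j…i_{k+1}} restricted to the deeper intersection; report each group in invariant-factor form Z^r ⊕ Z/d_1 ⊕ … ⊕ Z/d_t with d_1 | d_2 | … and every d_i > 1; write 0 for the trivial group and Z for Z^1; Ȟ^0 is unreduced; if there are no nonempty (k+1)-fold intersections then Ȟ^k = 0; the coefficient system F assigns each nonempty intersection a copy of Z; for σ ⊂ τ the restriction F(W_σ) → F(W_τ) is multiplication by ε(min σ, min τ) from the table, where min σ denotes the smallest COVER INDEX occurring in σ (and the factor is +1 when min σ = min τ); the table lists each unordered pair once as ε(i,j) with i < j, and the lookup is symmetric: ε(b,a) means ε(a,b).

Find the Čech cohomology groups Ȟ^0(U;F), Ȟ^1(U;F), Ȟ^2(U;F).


Ȟ^0(U;F) ≅ Z, Ȟ^1(U;F) ≅ 0, Ȟ^2(U;F) ≅ 0

cover nerve:
  W1={{a},{c},{a,b},{a,f},{a,b,f}} W2={{b},{d},{e},{f},{a,b},{a,f},{b,d},{b,f},{d,e},{d,f},{a,b,f}} W3={{c},{e},{f},{a,f},{b,f},{d,e},{d,f},{a,b,f}}
  W12={{a,b},{a,f},{a,b,f}} W13={{c},{a,f},{a,b,f}} W23={{e},{f},{a,f},{b,f},{d,e},{d,f},{a,b,f}}
  W123={{a,f},{a,b,f}}
C dims 3,3,1; δ0: rk 2, SNF 1^2; δ1: rk 1, SNF 1^1
Ȟ^0: (3−2)−0=1 ⇒ Z
Ȟ^1: (3−1)−2=0 ⇒ 0
Ȟ^2: (1−0)−1=0 ⇒ 0


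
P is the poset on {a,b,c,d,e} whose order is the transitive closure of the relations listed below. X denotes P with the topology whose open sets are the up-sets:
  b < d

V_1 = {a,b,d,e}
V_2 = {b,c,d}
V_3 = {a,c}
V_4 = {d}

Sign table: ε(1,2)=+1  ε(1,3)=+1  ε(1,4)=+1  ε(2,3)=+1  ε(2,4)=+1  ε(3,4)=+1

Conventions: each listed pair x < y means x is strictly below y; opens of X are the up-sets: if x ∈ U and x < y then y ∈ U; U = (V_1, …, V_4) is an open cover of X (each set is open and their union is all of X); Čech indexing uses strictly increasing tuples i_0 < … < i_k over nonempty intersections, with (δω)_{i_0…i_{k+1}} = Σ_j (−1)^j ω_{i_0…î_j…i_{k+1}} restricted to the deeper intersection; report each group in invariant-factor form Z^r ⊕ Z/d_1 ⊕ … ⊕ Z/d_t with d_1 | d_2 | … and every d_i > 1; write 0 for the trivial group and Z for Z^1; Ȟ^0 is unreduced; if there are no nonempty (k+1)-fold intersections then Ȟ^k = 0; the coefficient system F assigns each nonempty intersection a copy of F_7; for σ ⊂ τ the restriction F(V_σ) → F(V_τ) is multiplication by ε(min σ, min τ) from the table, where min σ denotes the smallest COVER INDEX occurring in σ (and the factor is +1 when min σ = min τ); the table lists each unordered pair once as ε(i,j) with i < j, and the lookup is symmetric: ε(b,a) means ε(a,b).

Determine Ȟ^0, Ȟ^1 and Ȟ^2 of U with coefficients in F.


nonempty overlaps:
  V12={b,d} V13={a} V14={d} V23={c} V24={d}
  V124={d}
C dims 4,5,1; δ0: rk_F7 3; δ1: rk_F7 1
degree 0: 4−3−0 = 1 → Ȟ^0 ≅ Z/7
degree 1: 5−1−3 = 1 → Ȟ^1 ≅ Z/7
degree 2: 1−0−1 = 0 → Ȟ^2 ≅ 0

Ȟ^0 = Z/7; Ȟ^1 = Z/7; Ȟ^2 = 0


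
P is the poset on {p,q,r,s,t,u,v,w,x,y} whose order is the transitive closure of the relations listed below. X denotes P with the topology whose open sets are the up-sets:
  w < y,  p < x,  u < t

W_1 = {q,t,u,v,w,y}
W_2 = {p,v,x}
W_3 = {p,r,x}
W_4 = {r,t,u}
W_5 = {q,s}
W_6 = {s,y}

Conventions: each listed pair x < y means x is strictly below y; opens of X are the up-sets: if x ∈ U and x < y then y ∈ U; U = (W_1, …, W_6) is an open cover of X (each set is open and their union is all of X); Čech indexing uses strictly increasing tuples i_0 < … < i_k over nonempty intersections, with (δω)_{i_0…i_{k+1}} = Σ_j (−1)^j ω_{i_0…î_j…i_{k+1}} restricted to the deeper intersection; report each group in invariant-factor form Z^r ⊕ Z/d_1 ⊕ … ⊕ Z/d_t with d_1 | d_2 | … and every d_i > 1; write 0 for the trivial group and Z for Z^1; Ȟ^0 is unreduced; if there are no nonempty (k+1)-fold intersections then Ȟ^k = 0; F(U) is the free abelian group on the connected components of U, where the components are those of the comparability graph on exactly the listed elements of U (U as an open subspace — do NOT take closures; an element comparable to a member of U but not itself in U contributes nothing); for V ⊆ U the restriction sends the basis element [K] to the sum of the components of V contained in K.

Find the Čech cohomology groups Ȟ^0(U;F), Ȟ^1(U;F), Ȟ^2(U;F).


nonempty intersections:
  W12={v} W14={t,u} W15={q} W16={y} W23={p,x} W34={r} W56={s}
components per intersection:
  W1: {q} {t,u} {v} {w,y}
  W2: {p,x} {v}
  W3: {p,x} {r}
  W4: {r} {t,u}
  W5: {q} {s}
  W6: {s} {y}
  W12: {v}
  W14: {t,u}
  W15: {q}
  W16: {y}
  W23: {p,x}
  W34: {r}
  W56: {s}
C dims 14,7; δ0: rk 7, SNF 1^7
Ȟ^0: (14−7)−0=7 ⇒ Z^7
Ȟ^1: (7−0)−7=0 ⇒ 0
Ȟ^2: (0−0)−0=0 ⇒ 0

Ȟ^0 ≅ Z^7, Ȟ^1 ≅ 0 and Ȟ^2 ≅ 0


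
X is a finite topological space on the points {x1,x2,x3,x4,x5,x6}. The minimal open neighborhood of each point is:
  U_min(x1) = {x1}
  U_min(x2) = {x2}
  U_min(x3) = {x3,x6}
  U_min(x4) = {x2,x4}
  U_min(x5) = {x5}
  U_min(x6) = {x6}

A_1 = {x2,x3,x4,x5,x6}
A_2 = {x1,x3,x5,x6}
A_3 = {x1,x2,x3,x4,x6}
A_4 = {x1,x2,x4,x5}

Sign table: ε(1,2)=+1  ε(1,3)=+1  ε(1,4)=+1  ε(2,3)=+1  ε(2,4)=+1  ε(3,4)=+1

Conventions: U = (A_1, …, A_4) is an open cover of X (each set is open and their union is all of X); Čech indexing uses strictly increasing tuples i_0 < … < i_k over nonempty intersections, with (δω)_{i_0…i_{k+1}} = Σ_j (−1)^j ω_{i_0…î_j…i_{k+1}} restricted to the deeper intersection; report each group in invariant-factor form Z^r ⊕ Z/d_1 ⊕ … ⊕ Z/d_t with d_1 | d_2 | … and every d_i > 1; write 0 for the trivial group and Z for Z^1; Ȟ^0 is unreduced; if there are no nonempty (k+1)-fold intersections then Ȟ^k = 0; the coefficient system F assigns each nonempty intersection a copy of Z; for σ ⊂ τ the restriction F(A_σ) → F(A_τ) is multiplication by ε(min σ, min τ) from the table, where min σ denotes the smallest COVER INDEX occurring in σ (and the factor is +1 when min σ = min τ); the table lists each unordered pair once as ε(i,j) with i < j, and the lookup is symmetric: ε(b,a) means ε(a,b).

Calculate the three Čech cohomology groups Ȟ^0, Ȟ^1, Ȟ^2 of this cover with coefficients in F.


nerve of the cover:
  A12={x3,x5,x6} A13={x2,x3,x4,x6} A14={x2,x4,x5} A23={x1,x3,x6} A24={x1,x5} A34={x1,x2,x4}
  A123={x3,x6} A124={x5} A134={x2,x4} A234={x1}
C dims 4,6,4; δ0: rk 3, SNF 1^3; δ1: rk 3, SNF 1^3
Ȟ^0 = (4 − 3) − 0 = 1, so Ȟ^0 ≅ Z
Ȟ^1 = (6 − 3) − 3 = 0, so Ȟ^1 ≅ 0
Ȟ^2 = (4 − 0) − 3 = 1, so Ȟ^2 ≅ Z

Ȟ^0(U;F) ≅ Z; Ȟ^1(U;F) ≅ 0; Ȟ^2(U;F) ≅ Z


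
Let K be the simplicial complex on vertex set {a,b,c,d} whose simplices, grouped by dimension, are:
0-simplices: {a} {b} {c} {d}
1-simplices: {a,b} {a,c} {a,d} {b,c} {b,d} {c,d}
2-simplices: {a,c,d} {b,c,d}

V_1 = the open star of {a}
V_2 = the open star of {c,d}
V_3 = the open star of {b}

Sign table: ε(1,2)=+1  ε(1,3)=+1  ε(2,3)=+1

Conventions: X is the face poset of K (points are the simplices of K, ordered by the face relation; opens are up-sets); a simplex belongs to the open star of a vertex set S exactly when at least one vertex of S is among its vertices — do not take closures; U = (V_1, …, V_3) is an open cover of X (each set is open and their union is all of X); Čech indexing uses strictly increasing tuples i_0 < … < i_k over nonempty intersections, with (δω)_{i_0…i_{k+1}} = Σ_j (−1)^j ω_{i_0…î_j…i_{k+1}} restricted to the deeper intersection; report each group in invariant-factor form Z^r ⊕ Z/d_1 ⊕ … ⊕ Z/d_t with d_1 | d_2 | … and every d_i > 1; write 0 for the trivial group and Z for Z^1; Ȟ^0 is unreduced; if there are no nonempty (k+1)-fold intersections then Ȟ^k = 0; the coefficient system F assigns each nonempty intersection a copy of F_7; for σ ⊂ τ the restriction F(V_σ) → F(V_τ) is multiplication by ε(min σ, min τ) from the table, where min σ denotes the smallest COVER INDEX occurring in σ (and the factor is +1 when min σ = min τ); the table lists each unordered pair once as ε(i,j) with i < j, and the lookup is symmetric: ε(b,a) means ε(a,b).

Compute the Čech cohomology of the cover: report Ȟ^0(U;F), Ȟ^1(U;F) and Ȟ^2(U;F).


Ȟ^0 ≅ Z/7, Ȟ^1 ≅ Z/7, Ȟ^2 ≅ 0

nerve simplices:
  V1={{a},{a,b},{a,c},{a,d},{a,c,d}} V2={{c},{d},{a,c},{a,d},{b,c},{b,d},{c,d},{a,c,d},{b,c,d}} V3={{b},{a,b},{b,c},{b,d},{b,c,d}}
  V12={{a,c},{a,d},{a,c,d}} V13={{a,b}} V23={{b,c},{b,d},{b,c,d}}
C dims 3,3; δ0: rk_F7 2
degree 0: 3−2−0 = 1 → Ȟ^0 ≅ Z/7
degree 1: 3−0−2 = 1 → Ȟ^1 ≅ Z/7
degree 2: 0−0−0 = 0 → Ȟ^2 ≅ 0


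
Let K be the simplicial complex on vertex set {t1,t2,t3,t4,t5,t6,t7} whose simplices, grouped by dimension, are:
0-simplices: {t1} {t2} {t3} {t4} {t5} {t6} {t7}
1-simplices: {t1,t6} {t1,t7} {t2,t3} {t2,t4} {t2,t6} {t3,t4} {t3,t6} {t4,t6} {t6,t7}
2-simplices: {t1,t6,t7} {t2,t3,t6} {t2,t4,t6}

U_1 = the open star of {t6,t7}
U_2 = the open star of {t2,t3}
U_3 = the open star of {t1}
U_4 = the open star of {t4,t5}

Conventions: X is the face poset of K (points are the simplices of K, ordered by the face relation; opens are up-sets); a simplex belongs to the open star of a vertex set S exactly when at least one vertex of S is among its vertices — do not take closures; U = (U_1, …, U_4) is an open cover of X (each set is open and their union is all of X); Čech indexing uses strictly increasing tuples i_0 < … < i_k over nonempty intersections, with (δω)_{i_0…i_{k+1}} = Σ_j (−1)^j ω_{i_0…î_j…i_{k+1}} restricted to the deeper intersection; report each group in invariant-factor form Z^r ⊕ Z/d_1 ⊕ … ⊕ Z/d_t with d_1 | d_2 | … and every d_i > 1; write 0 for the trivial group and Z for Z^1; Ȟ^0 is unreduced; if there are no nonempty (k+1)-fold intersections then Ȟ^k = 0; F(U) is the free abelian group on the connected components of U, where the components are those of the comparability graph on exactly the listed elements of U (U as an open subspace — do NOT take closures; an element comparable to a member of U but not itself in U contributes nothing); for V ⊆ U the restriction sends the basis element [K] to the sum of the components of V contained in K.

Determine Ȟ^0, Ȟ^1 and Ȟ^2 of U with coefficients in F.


Ȟ^0 ≅ Z^2; Ȟ^1 ≅ Z; Ȟ^2 ≅ 0

nonempty overlaps:
  U1={{t6},{t7},{t1,t6},{t1,t7},{t2,t6},{t3,t6},{t4,t6},{t6,t7},{t1,t6,t7},{t2,t3,t6},{t2,t4,t6}} U2={{t2},{t3},{t2,t3},{t2,t4},{t2,t6},{t3,t4},{t3,t6},{t2,t3,t6},{t2,t4,t6}} U3={{t1},{t1,t6},{t1,t7},{t1,t6,t7}} U4={{t4},{t5},{t2,t4},{t3,t4},{t4,t6},{t2,t4,t6}}
  U12={{t2,t6},{t3,t6},{t2,t3,t6},{t2,t4,t6}} U13={{t1,t6},{t1,t7},{t1,t6,t7}} U14={{t4,t6},{t2,t4,t6}} U24={{t2,t4},{t3,t4},{t2,t4,t6}}
  U124={{t2,t4,t6}}
components per intersection:
  U1: {{t6},{t7},{t1,t6},{t1,t7},{t2,t6},{t3,t6},{t4,t6},{t6,t7},{t1,t6,t7},{t2,t3,t6},{t2,t4,t6}}
  U2: {{t2},{t3},{t2,t3},{t2,t4},{t2,t6},{t3,t4},{t3,t6},{t2,t3,t6},{t2,t4,t6}}
  U3: {{t1},{t1,t6},{t1,t7},{t1,t6,t7}}
  U4: {{t4},{t2,t4},{t3,t4},{t4,t6},{t2,t4,t6}} {{t5}}
  U12: {{t2,t6},{t3,t6},{t2,t3,t6},{t2,t4,t6}}
  U13: {{t1,t6},{t1,t7},{t1,t6,t7}}
  U14: {{t4,t6},{t2,t4,t6}}
  U24: {{t2,t4},{t2,t4,t6}} {{t3,t4}}
  U124: {{t2,t4,t6}}
C dims 5,5,1; δ0: rk 3, SNF 1^3; δ1: rk 1, SNF 1^1
degree 0: 5−3−0 = 2 → Ȟ^0 ≅ Z^2
degree 1: 5−1−3 = 1 → Ȟ^1 ≅ Z
degree 2: 1−0−1 = 0 → Ȟ^2 ≅ 0


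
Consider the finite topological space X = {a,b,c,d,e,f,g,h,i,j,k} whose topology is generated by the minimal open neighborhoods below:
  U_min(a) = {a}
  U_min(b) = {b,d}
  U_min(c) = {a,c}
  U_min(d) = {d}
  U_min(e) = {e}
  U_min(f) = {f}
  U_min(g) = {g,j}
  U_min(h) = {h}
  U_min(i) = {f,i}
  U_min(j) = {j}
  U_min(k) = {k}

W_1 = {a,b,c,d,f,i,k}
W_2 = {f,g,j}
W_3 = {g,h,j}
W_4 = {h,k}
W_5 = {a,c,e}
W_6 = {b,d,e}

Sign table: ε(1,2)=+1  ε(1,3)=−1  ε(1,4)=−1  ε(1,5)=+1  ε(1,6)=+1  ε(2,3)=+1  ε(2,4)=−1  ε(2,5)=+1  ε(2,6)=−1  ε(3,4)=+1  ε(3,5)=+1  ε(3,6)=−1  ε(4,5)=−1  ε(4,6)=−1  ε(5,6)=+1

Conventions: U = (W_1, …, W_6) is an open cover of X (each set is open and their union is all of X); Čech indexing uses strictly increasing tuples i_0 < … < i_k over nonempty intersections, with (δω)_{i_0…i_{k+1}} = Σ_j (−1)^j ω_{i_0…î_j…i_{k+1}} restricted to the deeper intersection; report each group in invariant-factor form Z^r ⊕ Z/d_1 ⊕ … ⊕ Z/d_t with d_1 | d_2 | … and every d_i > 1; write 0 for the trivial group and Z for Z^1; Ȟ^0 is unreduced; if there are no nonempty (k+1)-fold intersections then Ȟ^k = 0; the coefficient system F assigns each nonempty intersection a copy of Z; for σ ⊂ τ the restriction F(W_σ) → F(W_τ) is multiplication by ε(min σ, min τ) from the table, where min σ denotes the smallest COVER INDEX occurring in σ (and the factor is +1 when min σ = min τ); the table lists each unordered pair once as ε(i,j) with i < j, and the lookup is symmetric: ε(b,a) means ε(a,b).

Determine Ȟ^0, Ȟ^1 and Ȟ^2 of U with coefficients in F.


Ȟ^0 ≅ 0, Ȟ^1 ≅ Z ⊕ Z/2 and Ȟ^2 ≅ 0

intersection data:
  W12={f} W14={k} W15={a,c} W16={b,d} W23={g,j} W34={h} W56={e}
C dims 6,7; δ0: rk 6, SNF 1^5·2
Ȟ^0 = (6 − 6) − 0 = 0, so Ȟ^0 ≅ 0
Ȟ^1 = (7 − 0) − 6 = 1 plus torsion [2], so Ȟ^1 ≅ Z ⊕ Z/2
Ȟ^2 = (0 − 0) − 0 = 0, so Ȟ^2 ≅ 0


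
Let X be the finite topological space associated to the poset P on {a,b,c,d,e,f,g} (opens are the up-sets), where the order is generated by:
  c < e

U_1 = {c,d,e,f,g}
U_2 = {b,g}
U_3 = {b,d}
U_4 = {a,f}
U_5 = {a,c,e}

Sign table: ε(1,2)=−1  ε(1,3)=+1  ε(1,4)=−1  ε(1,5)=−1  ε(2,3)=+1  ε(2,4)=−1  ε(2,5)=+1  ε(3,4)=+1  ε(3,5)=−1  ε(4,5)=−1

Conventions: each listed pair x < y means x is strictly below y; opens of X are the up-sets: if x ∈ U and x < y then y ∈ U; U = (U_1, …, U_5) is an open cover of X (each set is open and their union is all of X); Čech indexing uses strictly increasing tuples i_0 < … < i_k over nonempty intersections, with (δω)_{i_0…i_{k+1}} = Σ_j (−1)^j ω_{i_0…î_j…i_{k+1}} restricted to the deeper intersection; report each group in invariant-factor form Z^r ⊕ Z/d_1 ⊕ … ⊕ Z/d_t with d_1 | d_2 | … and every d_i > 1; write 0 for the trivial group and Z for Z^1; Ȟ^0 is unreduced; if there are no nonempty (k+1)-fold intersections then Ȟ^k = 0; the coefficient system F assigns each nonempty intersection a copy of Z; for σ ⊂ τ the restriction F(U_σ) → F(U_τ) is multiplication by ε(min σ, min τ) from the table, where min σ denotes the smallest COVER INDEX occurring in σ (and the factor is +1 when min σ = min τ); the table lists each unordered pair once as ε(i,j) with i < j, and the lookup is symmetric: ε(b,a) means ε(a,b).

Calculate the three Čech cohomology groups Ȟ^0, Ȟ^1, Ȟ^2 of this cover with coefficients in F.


Ȟ^0 = 0; Ȟ^1 = Z ⊕ Z/2; Ȟ^2 = 0

cover nerve:
  U12={g} U13={d} U14={f} U15={c,e} U23={b} U45={a}
C dims 5,6; δ0: rk 5, SNF 1^4·2
Ȟ^0: (5−5)−0=0 ⇒ 0
Ȟ^1: (6−0)−5=1 plus torsion [2] ⇒ Z ⊕ Z/2
Ȟ^2: (0−0)−0=0 ⇒ 0


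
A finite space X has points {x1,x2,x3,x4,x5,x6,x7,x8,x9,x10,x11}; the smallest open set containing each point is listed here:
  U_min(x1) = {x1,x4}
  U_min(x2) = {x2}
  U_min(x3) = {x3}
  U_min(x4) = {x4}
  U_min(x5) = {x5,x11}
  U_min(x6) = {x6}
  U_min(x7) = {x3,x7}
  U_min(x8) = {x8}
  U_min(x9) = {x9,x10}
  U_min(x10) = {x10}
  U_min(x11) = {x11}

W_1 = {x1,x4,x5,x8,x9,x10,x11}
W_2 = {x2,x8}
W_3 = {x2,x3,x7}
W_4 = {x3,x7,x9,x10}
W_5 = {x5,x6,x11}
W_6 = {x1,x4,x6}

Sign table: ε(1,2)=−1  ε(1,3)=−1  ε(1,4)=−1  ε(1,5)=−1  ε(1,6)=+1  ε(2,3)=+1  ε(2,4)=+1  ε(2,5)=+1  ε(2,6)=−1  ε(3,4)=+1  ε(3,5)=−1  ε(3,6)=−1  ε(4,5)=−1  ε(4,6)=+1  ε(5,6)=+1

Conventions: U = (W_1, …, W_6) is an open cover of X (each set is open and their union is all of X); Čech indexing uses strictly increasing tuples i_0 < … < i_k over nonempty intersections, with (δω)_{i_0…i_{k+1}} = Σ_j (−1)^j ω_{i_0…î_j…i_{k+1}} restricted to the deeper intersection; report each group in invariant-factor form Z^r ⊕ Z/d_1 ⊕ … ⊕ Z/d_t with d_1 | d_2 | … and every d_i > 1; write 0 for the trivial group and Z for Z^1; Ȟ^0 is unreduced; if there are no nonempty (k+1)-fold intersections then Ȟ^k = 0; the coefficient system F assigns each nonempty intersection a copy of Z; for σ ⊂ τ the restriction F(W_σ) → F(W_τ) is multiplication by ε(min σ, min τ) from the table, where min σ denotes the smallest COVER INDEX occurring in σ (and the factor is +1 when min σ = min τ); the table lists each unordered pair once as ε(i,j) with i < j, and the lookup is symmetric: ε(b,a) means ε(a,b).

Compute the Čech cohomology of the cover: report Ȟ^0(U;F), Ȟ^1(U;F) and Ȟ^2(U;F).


Ȟ^0 = 0, Ȟ^1 = Z ⊕ Z/2 and Ȟ^2 = 0

nonempty intersections:
  W12={x8} W14={x9,x10} W15={x5,x11} W16={x1,x4} W23={x2} W34={x3,x7} W56={x6}
C dims 6,7; δ0: rk 6, SNF 1^5·2
Ȟ^0: (6−6)−0=0 ⇒ 0
Ȟ^1: (7−0)−6=1 plus torsion [2] ⇒ Z ⊕ Z/2
Ȟ^2: (0−0)−0=0 ⇒ 0


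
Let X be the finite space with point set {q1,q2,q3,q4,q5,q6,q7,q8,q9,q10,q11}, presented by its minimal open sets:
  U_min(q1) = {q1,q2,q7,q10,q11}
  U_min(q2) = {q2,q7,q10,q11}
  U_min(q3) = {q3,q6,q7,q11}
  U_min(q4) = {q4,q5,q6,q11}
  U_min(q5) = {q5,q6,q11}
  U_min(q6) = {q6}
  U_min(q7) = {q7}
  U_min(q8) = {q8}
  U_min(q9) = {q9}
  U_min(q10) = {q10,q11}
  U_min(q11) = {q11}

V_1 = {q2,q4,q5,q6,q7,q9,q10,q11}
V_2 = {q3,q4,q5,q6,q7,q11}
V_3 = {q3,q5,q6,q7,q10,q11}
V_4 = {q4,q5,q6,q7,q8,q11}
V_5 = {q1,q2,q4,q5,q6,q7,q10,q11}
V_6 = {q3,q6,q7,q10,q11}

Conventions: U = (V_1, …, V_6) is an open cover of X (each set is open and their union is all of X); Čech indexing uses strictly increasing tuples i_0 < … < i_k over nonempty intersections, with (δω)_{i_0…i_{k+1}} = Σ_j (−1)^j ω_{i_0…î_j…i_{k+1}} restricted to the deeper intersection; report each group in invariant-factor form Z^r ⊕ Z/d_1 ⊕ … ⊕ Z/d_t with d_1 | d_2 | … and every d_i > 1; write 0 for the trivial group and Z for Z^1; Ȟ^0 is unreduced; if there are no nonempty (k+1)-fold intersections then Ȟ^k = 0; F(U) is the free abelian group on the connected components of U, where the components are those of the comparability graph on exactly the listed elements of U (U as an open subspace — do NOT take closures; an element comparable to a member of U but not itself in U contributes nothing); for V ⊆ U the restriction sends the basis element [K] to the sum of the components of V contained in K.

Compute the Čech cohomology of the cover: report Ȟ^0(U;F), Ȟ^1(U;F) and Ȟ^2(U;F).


cover nerve:
  V12={q4,q5,q6,q7,q11} V13={q5,q6,q7,q10,q11} V14={q4,q5,q6,q7,q11} V15={q2,q4,q5,q6,q7,q10,q11} V16={q6,q7,q10,q11} V23={q3,q5,q6,q7,q11} V24={q4,q5,q6,q7,q11} V25={q4,q5,q6,q7,q11} V26={q3,q6,q7,q11} V34={q5,q6,q7,q11} V35={q5,q6,q7,q10,q11} V36={q3,q6,q7,q10,q11} V45={q4,q5,q6,q7,q11} V46={q6,q7,q11} V56={q6,q7,q10,q11}
  V123={q5,q6,q7,q11} V124={q4,q5,q6,q7,q11} V125={q4,q5,q6,q7,q11} V126={q6,q7,q11} V134={q5,q6,q7,q11} V135={q5,q6,q7,q10,q11} V136={q6,q7,q10,q11} V145={q4,q5,q6,q7,q11} V146={q6,q7,q11} V156={q6,q7,q10,q11} V234={q5,q6,q7,q11} V235={q5,q6,q7,q11} V236={q3,q6,q7,q11} V245={q4,q5,q6,q7,q11} V246={q6,q7,q11} V256={q6,q7,q11} V345={q5,q6,q7,q11} V346={q6,q7,q11} V356={q6,q7,q10,q11} V456={q6,q7,q11}
  V1234={q5,q6,q7,q11} V1235={q5,q6,q7,q11} V1236={q6,q7,q11} V1245={q4,q5,q6,q7,q11} V1246={q6,q7,q11} V1256={q6,q7,q11} V1345={q5,q6,q7,q11} V1346={q6,q7,q11} V1356={q6,q7,q10,q11} V1456={q6,q7,q11} V2345={q5,q6,q7,q11} V2346={q6,q7,q11} V2356={q6,q7,q11} V2456={q6,q7,q11} V3456={q6,q7,q11}
  V12345={q5,q6,q7,q11} V12346={q6,q7,q11} V12356={q6,q7,q11} V12456={q6,q7,q11} V13456={q6,q7,q11} V23456={q6,q7,q11}
  V123456={q6,q7,q11}
components per intersection:
  V1: {q2,q4,q5,q6,q7,q10,q11} {q9}
  V2: {q3,q4,q5,q6,q7,q11}
  V3: {q3,q5,q6,q7,q10,q11}
  V4: {q4,q5,q6,q11} {q7} {q8}
  V5: {q1,q2,q4,q5,q6,q7,q10,q11}
  V6: {q3,q6,q7,q10,q11}
  V12: {q4,q5,q6,q11} {q7}
  V13: {q5,q6,q10,q11} {q7}
  V14: {q4,q5,q6,q11} {q7}
  V15: {q2,q4,q5,q6,q7,q10,q11}
  V16: {q6} {q7} {q10,q11}
  V23: {q3,q5,q6,q7,q11}
  V24: {q4,q5,q6,q11} {q7}
  V25: {q4,q5,q6,q11} {q7}
  V26: {q3,q6,q7,q11}
  V34: {q5,q6,q11} {q7}
  V35: {q5,q6,q10,q11} {q7}
  V36: {q3,q6,q7,q10,q11}
  V45: {q4,q5,q6,q11} {q7}
  V46: {q6} {q7} {q11}
  V56: {q6} {q7} {q10,q11}
  V123: {q5,q6,q11} {q7}
  V124: {q4,q5,q6,q11} {q7}
  V125: {q4,q5,q6,q11} {q7}
  V126: {q6} {q7} {q11}
  V134: {q5,q6,q11} {q7}
  V135: {q5,q6,q10,q11} {q7}
  V136: {q6} {q7} {q10,q11}
  V145: {q4,q5,q6,q11} {q7}
  V146: {q6} {q7} {q11}
  V156: {q6} {q7} {q10,q11}
  V234: {q5,q6,q11} {q7}
  V235: {q5,q6,q11} {q7}
  V236: {q3,q6,q7,q11}
  V245: {q4,q5,q6,q11} {q7}
  V246: {q6} {q7} {q11}
  V256: {q6} {q7} {q11}
  V345: {q5,q6,q11} {q7}
  V346: {q6} {q7} {q11}
  V356: {q6} {q7} {q10,q11}
  V456: {q6} {q7} {q11}
  V1234: {q5,q6,q11} {q7}
  V1235: {q5,q6,q11} {q7}
  V1236: {q6} {q7} {q11}
  V1245: {q4,q5,q6,q11} {q7}
  V1246: {q6} {q7} {q11}
  V1256: {q6} {q7} {q11}
  V1345: {q5,q6,q11} {q7}
  V1346: {q6} {q7} {q11}
  V1356: {q6} {q7} {q10,q11}
  V1456: {q6} {q7} {q11}
  V2345: {q5,q6,q11} {q7}
  V2346: {q6} {q7} {q11}
  V2356: {q6} {q7} {q11}
  V2456: {q6} {q7} {q11}
  V3456: {q6} {q7} {q11}
  V12345: {q5,q6,q11} {q7}
  V12346: {q6} {q7} {q11}
  V12356: {q6} {q7} {q11}
  V12456: {q6} {q7} {q11}
  V13456: {q6} {q7} {q11}
  V23456: {q6} {q7} {q11}
  V123456: {q6} {q7} {q11}
C dims 9,29,48,40; δ0: rk 6, SNF 1^6; δ1: rk 22, SNF 1^22; δ2: rk 26, SNF 1^26
Ȟ^0: (9−6)−0=3 ⇒ Z^3
Ȟ^1: (29−22)−6=1 ⇒ Z
Ȟ^2: (48−26)−22=0 ⇒ 0

Ȟ^0 ≅ Z^3, Ȟ^1 ≅ Z, Ȟ^2 ≅ 0


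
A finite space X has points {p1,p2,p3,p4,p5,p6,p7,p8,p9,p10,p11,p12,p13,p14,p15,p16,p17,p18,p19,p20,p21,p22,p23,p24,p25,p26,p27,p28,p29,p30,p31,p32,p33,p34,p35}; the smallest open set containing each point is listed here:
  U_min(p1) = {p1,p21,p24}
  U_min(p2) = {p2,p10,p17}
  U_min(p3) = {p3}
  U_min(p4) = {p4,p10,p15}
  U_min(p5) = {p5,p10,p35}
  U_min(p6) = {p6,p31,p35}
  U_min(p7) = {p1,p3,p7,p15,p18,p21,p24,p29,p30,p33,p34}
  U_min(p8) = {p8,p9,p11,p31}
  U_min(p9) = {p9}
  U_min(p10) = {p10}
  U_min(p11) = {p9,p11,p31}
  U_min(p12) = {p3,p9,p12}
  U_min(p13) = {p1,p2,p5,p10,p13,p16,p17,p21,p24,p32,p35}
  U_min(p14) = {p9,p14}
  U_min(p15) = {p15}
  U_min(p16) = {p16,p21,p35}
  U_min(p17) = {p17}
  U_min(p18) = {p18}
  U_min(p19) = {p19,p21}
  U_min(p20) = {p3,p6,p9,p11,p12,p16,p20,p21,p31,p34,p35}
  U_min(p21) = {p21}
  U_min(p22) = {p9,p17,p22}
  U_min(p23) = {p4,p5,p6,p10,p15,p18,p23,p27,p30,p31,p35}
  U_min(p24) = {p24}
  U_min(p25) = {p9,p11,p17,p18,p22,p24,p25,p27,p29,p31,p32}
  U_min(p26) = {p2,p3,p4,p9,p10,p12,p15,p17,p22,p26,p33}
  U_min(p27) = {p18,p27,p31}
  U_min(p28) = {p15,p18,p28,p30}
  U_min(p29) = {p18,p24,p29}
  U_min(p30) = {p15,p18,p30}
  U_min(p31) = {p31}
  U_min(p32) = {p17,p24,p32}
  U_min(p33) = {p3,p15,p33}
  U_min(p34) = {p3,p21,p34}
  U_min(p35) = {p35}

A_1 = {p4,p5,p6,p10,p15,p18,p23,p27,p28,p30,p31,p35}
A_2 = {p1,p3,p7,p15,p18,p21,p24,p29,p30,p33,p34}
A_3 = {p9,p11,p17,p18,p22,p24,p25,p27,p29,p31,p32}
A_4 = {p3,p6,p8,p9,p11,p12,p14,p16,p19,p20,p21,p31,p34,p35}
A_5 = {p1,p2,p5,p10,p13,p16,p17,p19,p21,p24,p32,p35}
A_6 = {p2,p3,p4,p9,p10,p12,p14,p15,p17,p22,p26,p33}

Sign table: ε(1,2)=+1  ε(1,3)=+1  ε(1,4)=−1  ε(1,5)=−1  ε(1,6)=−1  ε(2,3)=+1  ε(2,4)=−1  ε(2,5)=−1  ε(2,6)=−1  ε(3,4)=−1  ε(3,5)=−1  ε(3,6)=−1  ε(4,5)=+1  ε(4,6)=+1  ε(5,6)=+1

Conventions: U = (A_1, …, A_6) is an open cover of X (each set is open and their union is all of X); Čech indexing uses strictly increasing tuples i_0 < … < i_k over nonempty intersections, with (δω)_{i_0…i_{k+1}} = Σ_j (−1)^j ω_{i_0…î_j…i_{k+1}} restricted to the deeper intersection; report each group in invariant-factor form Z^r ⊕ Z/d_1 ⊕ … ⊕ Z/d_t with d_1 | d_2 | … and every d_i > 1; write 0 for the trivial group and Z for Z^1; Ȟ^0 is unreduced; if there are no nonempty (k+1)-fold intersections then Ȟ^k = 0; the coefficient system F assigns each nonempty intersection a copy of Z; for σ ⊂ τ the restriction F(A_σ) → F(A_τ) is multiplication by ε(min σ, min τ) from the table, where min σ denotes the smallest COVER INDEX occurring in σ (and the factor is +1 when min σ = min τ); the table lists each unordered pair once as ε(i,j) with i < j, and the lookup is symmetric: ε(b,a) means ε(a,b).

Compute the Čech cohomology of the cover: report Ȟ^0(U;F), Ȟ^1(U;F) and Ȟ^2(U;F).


nerve of the cover:
  A12={p15,p18,p30} A13={p18,p27,p31} A14={p6,p31,p35} A15={p5,p10,p35} A16={p4,p10,p15} A23={p18,p24,p29} A24={p3,p21,p34} A25={p1,p21,p24} A26={p3,p15,p33} A34={p9,p11,p31} A35={p17,p24,p32} A36={p9,p17,p22} A45={p16,p19,p21,p35} A46={p3,p9,p12,p14} A56={p2,p10,p17}
  A123={p18} A126={p15} A134={p31} A145={p35} A156={p10} A235={p24} A245={p21} A246={p3} A346={p9} A356={p17}
C dims 6,15,10; δ0: rk 5, SNF 1^5; δ1: rk 10, SNF 1^9·2
Ȟ^0 = (6 − 5) − 0 = 1, so Ȟ^0 ≅ Z
Ȟ^1 = (15 − 10) − 5 = 0, so Ȟ^1 ≅ 0
Ȟ^2 = (10 − 0) − 10 = 0 plus torsion [2], so Ȟ^2 ≅ Z/2

Ȟ^0 ≅ Z, Ȟ^1 ≅ 0 and Ȟ^2 ≅ Z/2


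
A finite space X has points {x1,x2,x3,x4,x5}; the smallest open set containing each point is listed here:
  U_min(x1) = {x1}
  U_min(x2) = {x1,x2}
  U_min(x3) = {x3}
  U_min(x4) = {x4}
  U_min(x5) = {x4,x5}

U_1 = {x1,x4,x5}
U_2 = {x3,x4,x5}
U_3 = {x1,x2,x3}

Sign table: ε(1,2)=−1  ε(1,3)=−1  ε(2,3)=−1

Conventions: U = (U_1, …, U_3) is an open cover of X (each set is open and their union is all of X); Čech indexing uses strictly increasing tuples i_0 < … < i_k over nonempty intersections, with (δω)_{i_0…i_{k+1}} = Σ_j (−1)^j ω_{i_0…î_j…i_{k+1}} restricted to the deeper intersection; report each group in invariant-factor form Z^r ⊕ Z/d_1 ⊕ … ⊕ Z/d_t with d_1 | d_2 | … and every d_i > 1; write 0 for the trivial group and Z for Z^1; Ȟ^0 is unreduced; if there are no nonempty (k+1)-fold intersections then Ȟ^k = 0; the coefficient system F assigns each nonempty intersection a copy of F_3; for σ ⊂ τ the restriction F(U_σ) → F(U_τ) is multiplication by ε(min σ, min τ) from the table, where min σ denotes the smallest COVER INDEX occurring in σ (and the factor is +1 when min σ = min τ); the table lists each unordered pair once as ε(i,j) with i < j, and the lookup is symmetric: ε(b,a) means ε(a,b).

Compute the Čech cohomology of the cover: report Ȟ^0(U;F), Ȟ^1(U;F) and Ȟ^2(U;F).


Ȟ^0 = 0, Ȟ^1 = 0 and Ȟ^2 = 0

nerve simplices:
  U12={x4,x5} U13={x1} U23={x3}
C dims 3,3; δ0: rk_F3 3
degree 0: 3−3−0 = 0 → Ȟ^0 ≅ 0
degree 1: 3−0−3 = 0 → Ȟ^1 ≅ 0
degree 2: 0−0−0 = 0 → Ȟ^2 ≅ 0


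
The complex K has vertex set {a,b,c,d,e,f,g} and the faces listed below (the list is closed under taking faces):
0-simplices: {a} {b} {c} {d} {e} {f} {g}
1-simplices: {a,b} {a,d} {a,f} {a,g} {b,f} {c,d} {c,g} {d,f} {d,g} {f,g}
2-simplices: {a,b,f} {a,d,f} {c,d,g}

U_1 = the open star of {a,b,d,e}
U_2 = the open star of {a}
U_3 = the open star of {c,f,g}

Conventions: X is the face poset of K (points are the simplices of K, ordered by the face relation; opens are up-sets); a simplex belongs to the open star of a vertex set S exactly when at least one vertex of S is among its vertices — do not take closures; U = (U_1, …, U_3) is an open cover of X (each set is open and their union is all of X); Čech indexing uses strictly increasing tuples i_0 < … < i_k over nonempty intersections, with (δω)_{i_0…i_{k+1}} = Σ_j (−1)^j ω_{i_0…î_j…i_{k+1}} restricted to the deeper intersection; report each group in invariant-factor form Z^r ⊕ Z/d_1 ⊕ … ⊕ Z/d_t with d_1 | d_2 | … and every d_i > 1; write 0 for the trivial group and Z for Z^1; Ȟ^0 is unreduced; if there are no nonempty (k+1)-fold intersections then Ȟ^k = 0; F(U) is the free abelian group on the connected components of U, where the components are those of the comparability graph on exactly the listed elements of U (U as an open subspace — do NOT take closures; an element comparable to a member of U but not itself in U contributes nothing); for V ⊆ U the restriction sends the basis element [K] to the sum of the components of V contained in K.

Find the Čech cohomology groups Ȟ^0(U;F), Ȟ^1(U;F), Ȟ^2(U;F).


Ȟ^0 ≅ Z^2,  Ȟ^1 ≅ Z^2,  Ȟ^2 ≅ 0

cover nerve:
  U1={{a},{b},{d},{e},{a,b},{a,d},{a,f},{a,g},{b,f},{c,d},{d,f},{d,g},{a,b,f},{a,d,f},{c,d,g}} U2={{a},{a,b},{a,d},{a,f},{a,g},{a,b,f},{a,d,f}} U3={{c},{f},{g},{a,f},{a,g},{b,f},{c,d},{c,g},{d,f},{d,g},{f,g},{a,b,f},{a,d,f},{c,d,g}}
  U12={{a},{a,b},{a,d},{a,f},{a,g},{a,b,f},{a,d,f}} U13={{a,f},{a,g},{b,f},{c,d},{d,f},{d,g},{a,b,f},{a,d,f},{c,d,g}} U23={{a,f},{a,g},{a,b,f},{a,d,f}}
  U123={{a,f},{a,g},{a,b,f},{a,d,f}}
components per intersection:
  U1: {{a},{b},{d},{a,b},{a,d},{a,f},{a,g},{b,f},{c,d},{d,f},{d,g},{a,b,f},{a,d,f},{c,d,g}} {{e}}
  U2: {{a},{a,b},{a,d},{a,f},{a,g},{a,b,f},{a,d,f}}
  U3: {{c},{f},{g},{a,f},{a,g},{b,f},{c,d},{c,g},{d,f},{d,g},{f,g},{a,b,f},{a,d,f},{c,d,g}}
  U12: {{a},{a,b},{a,d},{a,f},{a,g},{a,b,f},{a,d,f}}
  U13: {{a,f},{b,f},{d,f},{a,b,f},{a,d,f}} {{a,g}} {{c,d},{d,g},{c,d,g}}
  U23: {{a,f},{a,b,f},{a,d,f}} {{a,g}}
  U123: {{a,f},{a,b,f},{a,d,f}} {{a,g}}
C dims 4,6,2; δ0: rk 2, SNF 1^2; δ1: rk 2, SNF 1^2
Ȟ^0: (4−2)−0=2 ⇒ Z^2
Ȟ^1: (6−2)−2=2 ⇒ Z^2
Ȟ^2: (2−0)−2=0 ⇒ 0


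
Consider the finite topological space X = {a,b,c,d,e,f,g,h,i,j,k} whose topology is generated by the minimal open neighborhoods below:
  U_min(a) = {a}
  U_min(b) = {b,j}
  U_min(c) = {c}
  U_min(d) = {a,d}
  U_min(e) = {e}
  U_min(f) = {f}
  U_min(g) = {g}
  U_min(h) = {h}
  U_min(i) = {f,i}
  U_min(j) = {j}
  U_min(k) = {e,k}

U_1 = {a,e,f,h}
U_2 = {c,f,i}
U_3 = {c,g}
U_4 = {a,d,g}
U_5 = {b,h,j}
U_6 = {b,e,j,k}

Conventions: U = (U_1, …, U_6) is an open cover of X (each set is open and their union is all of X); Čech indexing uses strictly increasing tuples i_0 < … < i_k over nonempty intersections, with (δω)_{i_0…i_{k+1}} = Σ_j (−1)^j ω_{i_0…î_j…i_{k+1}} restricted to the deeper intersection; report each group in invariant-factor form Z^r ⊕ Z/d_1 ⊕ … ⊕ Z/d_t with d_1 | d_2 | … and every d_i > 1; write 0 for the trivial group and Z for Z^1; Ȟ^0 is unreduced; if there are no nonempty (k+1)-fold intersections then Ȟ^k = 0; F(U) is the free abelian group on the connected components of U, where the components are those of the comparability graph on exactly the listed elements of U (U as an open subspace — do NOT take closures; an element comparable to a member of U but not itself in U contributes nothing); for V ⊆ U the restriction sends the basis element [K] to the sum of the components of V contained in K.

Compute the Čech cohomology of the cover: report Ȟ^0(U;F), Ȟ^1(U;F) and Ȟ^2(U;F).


Ȟ^0 ≅ Z^7, Ȟ^1 ≅ 0 and Ȟ^2 ≅ 0

nerve simplices:
  U12={f} U14={a} U15={h} U16={e} U23={c} U34={g} U56={b,j}
components per intersection:
  U1: {a} {e} {f} {h}
  U2: {c} {f,i}
  U3: {c} {g}
  U4: {a,d} {g}
  U5: {b,j} {h}
  U6: {b,j} {e,k}
  U12: {f}
  U14: {a}
  U15: {h}
  U16: {e}
  U23: {c}
  U34: {g}
  U56: {b,j}
C dims 14,7; δ0: rk 7, SNF 1^7
degree 0: 14−7−0 = 7 → Ȟ^0 ≅ Z^7
degree 1: 7−0−7 = 0 → Ȟ^1 ≅ 0
degree 2: 0−0−0 = 0 → Ȟ^2 ≅ 0


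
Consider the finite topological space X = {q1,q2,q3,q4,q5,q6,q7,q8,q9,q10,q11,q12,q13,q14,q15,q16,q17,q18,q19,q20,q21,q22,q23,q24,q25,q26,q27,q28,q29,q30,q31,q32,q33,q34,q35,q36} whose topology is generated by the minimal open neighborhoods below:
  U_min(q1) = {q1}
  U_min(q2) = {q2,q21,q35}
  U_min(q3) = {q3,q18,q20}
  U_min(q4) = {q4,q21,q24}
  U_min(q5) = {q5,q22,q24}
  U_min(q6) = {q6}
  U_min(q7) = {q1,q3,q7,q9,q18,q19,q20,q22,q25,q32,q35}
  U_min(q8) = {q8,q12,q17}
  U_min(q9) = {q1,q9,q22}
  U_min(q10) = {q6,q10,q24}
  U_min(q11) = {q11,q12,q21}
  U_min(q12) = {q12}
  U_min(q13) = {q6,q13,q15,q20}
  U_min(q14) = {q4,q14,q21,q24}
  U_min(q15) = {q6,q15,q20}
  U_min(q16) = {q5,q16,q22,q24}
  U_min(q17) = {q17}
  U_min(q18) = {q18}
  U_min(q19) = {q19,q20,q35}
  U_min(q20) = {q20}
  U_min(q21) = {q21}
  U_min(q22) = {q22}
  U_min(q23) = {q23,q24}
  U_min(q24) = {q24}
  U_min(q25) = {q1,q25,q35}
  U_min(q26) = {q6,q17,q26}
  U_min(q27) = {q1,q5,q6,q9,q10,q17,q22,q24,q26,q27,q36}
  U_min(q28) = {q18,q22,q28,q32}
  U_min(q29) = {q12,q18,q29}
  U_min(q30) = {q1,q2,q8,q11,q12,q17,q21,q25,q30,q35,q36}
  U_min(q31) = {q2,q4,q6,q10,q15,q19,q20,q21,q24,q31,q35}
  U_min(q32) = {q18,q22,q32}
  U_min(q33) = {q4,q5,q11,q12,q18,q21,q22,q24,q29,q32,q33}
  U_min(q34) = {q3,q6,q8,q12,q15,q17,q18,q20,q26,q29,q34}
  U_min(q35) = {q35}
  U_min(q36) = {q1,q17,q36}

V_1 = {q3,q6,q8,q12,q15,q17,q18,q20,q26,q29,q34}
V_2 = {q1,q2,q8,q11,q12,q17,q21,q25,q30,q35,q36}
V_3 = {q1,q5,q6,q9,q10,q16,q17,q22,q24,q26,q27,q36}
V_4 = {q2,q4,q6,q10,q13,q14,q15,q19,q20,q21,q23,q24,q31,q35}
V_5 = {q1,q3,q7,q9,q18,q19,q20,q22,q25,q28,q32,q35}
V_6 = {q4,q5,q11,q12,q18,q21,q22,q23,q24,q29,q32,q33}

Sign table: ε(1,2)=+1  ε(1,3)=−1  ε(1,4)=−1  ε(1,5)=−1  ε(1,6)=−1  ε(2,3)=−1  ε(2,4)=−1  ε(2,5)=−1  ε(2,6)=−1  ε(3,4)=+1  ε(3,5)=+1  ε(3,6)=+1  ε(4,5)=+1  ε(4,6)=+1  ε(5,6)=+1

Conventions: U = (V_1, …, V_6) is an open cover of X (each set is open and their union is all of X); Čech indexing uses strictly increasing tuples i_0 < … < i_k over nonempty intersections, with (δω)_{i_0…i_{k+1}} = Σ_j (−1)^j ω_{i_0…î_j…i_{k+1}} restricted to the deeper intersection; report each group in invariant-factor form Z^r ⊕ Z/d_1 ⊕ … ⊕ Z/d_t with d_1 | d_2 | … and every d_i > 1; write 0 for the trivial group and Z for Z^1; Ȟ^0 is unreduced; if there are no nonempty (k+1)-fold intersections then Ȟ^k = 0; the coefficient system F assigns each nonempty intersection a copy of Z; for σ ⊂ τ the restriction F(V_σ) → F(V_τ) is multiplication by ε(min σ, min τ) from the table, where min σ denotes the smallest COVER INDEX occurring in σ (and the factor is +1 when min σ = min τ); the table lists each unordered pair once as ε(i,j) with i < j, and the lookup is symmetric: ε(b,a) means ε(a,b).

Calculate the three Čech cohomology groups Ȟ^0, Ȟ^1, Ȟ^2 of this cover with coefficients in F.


Ȟ^0(U;F) ≅ Z,  Ȟ^1(U;F) ≅ 0,  Ȟ^2(U;F) ≅ Z/2

nerve simplices:
  V12={q8,q12,q17} V13={q6,q17,q26} V14={q6,q15,q20} V15={q3,q18,q20} V16={q12,q18,q29} V23={q1,q17,q36} V24={q2,q21,q35} V25={q1,q25,q35} V26={q11,q12,q21} V34={q6,q10,q24} V35={q1,q9,q22} V36={q5,q22,q24} V45={q19,q20,q35} V46={q4,q21,q23,q24} V56={q18,q22,q32}
  V123={q17} V126={q12} V134={q6} V145={q20} V156={q18} V235={q1} V245={q35} V246={q21} V346={q24} V356={q22}
C dims 6,15,10; δ0: rk 5, SNF 1^5; δ1: rk 10, SNF 1^9·2
degree 0: 6−5−0 = 1 → Ȟ^0 ≅ Z
degree 1: 15−10−5 = 0 → Ȟ^1 ≅ 0
degree 2: 10−0−10 = 0 plus torsion [2] → Ȟ^2 ≅ Z/2
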